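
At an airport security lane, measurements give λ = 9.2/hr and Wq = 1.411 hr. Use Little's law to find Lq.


Lq = λWq = 9.2·1.411 = 12.9812

Final: 12.9812


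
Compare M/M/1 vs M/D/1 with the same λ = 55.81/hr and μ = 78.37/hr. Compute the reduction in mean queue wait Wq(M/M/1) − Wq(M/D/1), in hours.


ρ = 55.81/78.37 = 0.7121
Wq(M/M/1) = ρ/(μ−λ) = 0.7121/22.56 = 0.03157 hr
Wq(M/D/1) = ρ/(2(μ−λ)) = 0.01578 hr
Savings = 0.03157 − 0.01578 = 0.01578 hr

Final: 0.01578 hr


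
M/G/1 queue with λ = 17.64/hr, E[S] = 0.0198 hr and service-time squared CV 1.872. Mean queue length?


ρ = λ·E[S] = 17.64·0.0198 = 0.3493
Lq = ρ²(1+C_s²)/(2(1−ρ)) = 0.1220·(1+1.872)/(2·0.6507)
= 0.1220·2.8720/1.3015 = 0.26920

Final: 0.26920


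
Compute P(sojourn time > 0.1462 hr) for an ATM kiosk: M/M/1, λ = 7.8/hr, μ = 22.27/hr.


W ~ Exponential(μ−λ) for M/M/1.
μ − λ = 22.27 − 7.8 = 14.4700
P(W > t) = e^{−(μ−λ)t} = e^{−2.1155} = 0.120571

Final: 0.120571


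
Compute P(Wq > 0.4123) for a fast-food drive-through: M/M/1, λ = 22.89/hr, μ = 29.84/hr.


ρ = 22.89/29.84 = 0.7671
P(Wq > t) = ρ·e^{−(μ−λ)t} = 0.7671·e^{−2.8655}
= 0.7671·0.056956 = 0.043690

Final: 0.043690


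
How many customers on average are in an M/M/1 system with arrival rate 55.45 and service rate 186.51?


ρ = λ/μ = 55.45/186.51 = 0.2973
L = ρ/(1−ρ) = 0.2973/(1 − 0.2973) = 0.2973/0.7027 = 0.4231

Final: 0.4231


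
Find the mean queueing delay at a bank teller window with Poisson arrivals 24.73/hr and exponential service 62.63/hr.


ρ = 24.73/62.63 = 0.3949
Wq = ρ/(μ−λ) = 0.3949/(62.63 − 24.73) = 0.3949/37.90 = 0.01042 hr

Final: 0.01042 hr


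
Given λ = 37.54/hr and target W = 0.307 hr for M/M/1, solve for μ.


W = 1/(μ−λ) ⇒ μ − λ = 1/W = 1/0.307 = 3.2573
μ = λ + 1/W = 37.54 + 3.2573 = 40.7973 per hr

Final: 40.7973 /hr


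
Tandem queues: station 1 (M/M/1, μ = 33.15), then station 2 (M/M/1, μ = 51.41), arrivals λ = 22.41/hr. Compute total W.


Each node sees arrival rate λ = 22.41/hr (tandem ⇒ throughput preserved).
W₁ = 1/(μ₁−λ) = 1/(33.15−22.41) = 0.09311 hr
W₂ = 1/(μ₂−λ) = 1/(51.41−22.41) = 0.03448 hr
W_total = W₁ + W₂ = 0.09311 + 0.03448 = 0.12759 hr

Final: 0.12759 hr


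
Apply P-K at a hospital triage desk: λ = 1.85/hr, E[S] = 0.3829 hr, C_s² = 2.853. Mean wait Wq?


ρ = λ·E[S] = 1.85·0.3829 = 0.7084
E[S²] = E[S]²(1+C_s²) = 0.3829²·(1+2.853) = 0.564898
Wq = λ·E[S²]/(2(1−ρ)) = 1.85·0.564898/(2·0.2916) = 1.79173 hr

Final: 1.79173 hr


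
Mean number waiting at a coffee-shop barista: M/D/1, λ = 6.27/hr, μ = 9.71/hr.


ρ = 6.27/9.71 = 0.6457
M/D/1: Lq = ρ²/(2(1−ρ)) = 0.4170/(2·0.3543) = 0.58847

Final: 0.58847


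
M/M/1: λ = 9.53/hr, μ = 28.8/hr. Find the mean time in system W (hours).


W = 1/(μ−λ) = 1/(28.8 − 9.53) = 1/19.27 = 0.05189 hr

Final: 0.05189 hr


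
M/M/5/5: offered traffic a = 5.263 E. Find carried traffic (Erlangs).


B(5,5.263) = 0.305832 (Erlang-B)
Carried load = a(1 − B) = 5.263·(1 − 0.305832) = 5.263·0.694168 = 3.6534 E

Final: 3.6534 Erlangs


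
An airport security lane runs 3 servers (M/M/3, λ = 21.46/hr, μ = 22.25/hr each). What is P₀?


a = λ/μ = 21.46/22.25 = 0.9645; ρ = a/c = 0.3215
Σ_{k=0}^{2} a^k/k! (terms k=0..2) = 1.00000 + 0.96449 + 0.46512 = 2.42962
Tail: a^3/(3!(1−ρ)) = 0.89722/(6·0.6785) = 0.22039
P₀ = 1/(2.42962 + 0.22039) = 1/2.65001 = 0.377357

Final: 0.377357


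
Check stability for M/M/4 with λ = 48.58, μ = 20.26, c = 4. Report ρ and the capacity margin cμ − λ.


Total capacity cμ = 4·20.26 = 81.04/hr
ρ = λ/(cμ) = 48.58/81.04 = 0.5995
Stable ⇔ ρ < 1: YES
Spare capacity = cμ − λ = 81.04 − 48.58 = 32.46/hr

Final: ρ = 0.5995; stable; margin = 32.46/hr


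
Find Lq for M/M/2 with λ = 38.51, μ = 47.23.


a = λ/μ = 0.8154; ρ = a/2 = 0.4077
P₀ = 0.420772
Lq = P₀·a^c·ρ / (c!·(1−ρ)²) = 0.420772·0.66483·0.4077/(2·0.35084)
= 0.16254

Final: 0.16254


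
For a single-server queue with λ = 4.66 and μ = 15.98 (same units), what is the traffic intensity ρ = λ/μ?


ρ = λ/μ = 4.66/15.98 = 0.2916

Final: 0.2916


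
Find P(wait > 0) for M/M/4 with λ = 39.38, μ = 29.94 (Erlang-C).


a = λ/μ = 1.3153; ρ = a/4 = 0.3288
P₀ = 0.266998 (from M/M/c formula)
C(c,a) = [a^c/(c!(1−ρ))]·P₀ = [2.99292/(24·0.6712)]·0.266998
= 0.18580·0.266998 = 0.049609

Final: 0.049609


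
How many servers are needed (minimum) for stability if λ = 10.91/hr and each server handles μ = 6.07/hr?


Stability requires cμ > λ ⇔ c > λ/μ.
λ/μ = 10.91/6.07 = 1.7974
Minimum integer c = ⌊1.7974⌋ + 1 = 2
Check: 2·6.07 = 12.14 > 10.91, while 1·6.07 = 6.07 ≤ 10.91

Final: 2 servers


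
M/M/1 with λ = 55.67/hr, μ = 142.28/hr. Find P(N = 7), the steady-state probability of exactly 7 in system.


ρ = 55.67/142.28 = 0.3913
P_n = (1−ρ)·ρ^n = (1 − 0.3913)·0.3913^7 = 0.6087·0.001404 = 0.0008546

Final: 0.0008546


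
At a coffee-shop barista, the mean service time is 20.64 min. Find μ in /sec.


μ = 1/(service time) in consistent units.
1 second = 0.0166667 min, so μ = 0.0166667/20.64 = 0.0008075 per second

Final: 0.0008075 /sec


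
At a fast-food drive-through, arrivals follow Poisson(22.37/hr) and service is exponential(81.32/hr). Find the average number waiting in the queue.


ρ = 22.37/81.32 = 0.2751
Lq = ρ²/(1−ρ) = 0.07567/0.7249 = 0.1044

Final: 0.1044


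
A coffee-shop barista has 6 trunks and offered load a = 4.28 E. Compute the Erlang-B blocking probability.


B(c,a) = (a^c/c!) / Σ_{k=0}^{c} a^k/k!
a^6/6! = 8.537488
Σ terms (k=0..6): 1.00000 + 4.28000 + 9.15920 + 13.06713 + 13.98182 + 11.96844 + 8.53749 = 61.994079
B = 8.537488/61.994079 = 0.137715

Final: 0.137715


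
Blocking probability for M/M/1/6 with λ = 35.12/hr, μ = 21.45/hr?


ρ = λ/μ = 35.12/21.45 = 1.6373
P_K = (1−ρ)ρ^K/(1−ρ^(K+1)) = (-0.6373·19.264745)/(1 − 31.542091)
= -12.277346/-30.542091 = 0.401981

Final: 0.401981


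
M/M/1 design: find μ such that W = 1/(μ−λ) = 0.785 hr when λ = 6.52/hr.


W = 1/(μ−λ) ⇒ μ − λ = 1/W = 1/0.785 = 1.2739
μ = λ + 1/W = 6.52 + 1.2739 = 7.7939 per hr

Final: 7.7939 /hr


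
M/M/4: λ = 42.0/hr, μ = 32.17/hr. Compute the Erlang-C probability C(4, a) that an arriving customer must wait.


a = λ/μ = 1.3056; ρ = a/4 = 0.3264
P₀ = 0.269657 (from M/M/c formula)
C(c,a) = [a^c/(c!(1−ρ))]·P₀ = [2.90531/(24·0.6736)]·0.269657
= 0.17971·0.269657 = 0.048460

Final: 0.048460


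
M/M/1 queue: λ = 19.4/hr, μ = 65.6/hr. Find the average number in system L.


ρ = λ/μ = 19.4/65.6 = 0.2957
L = ρ/(1−ρ) = 0.2957/(1 − 0.2957) = 0.2957/0.7043 = 0.4199

Final: 0.4199


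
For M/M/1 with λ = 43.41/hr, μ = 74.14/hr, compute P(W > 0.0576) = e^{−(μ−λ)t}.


W ~ Exponential(μ−λ) for M/M/1.
μ − λ = 74.14 − 43.41 = 30.7300
P(W > t) = e^{−(μ−λ)t} = e^{−1.7700} = 0.170325

Final: 0.170325


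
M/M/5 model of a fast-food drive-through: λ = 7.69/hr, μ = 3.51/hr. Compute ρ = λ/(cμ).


ρ = λ/(cμ) = 7.69/(5·3.51) = 7.69/17.55 = 0.4382

Final: 0.4382


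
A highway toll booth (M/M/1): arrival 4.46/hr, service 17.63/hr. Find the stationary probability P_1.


ρ = 4.46/17.63 = 0.2530
P_n = (1−ρ)·ρ^n = (1 − 0.2530)·0.2530^1 = 0.7470·0.252978 = 0.188980

Final: 0.188980


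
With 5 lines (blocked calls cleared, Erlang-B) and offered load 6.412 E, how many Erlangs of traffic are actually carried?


B(5,6.412) = 0.388213 (Erlang-B)
Carried load = a(1 − B) = 6.412·(1 − 0.388213) = 6.412·0.611787 = 3.9228 E

Final: 3.9228 Erlangs


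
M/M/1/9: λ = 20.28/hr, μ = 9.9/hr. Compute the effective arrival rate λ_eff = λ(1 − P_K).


ρ = 2.0485; P_K = (1−ρ)ρ^9/(1−ρ^10) = 0.512228
λ_eff = λ(1 − P_K) = 20.28·(1 − 0.512228) = 20.28·0.487772 = 9.8920 /hr

Final: 9.8920 /hr


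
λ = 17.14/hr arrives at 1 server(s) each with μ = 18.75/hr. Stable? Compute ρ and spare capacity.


Total capacity cμ = 1·18.75 = 18.75/hr
ρ = λ/(cμ) = 17.14/18.75 = 0.9141
Stable ⇔ ρ < 1: YES
Spare capacity = cμ − λ = 18.75 − 17.14 = 1.61/hr

Final: ρ = 0.9141; stable; margin = 1.61/hr


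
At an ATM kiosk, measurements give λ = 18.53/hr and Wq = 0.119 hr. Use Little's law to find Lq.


Lq = λWq = 18.53·0.119 = 2.2051

Final: 2.2051


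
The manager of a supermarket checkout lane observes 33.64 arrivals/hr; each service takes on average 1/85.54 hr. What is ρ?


ρ = λ/μ = 33.64/85.54 = 0.3933

Final: 0.3933


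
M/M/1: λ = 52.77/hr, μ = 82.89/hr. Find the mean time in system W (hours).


W = 1/(μ−λ) = 1/(82.89 − 52.77) = 1/30.12 = 0.03320 hr

Final: 0.03320 hr


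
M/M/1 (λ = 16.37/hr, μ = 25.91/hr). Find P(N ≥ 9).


ρ = 16.37/25.91 = 0.6318
P(N ≥ n) = ρ^n = 0.6318^9 = 0.016041

Final: 0.016041


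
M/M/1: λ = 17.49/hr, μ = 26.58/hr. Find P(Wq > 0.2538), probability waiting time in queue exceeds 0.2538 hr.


ρ = 17.49/26.58 = 0.6580
P(Wq > t) = ρ·e^{−(μ−λ)t} = 0.6580·e^{−2.3070}
= 0.6580·0.099555 = 0.065509

Final: 0.065509


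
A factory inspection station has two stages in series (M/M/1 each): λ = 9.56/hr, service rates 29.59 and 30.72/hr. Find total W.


Each node sees arrival rate λ = 9.56/hr (tandem ⇒ throughput preserved).
W₁ = 1/(μ₁−λ) = 1/(29.59−9.56) = 0.04993 hr
W₂ = 1/(μ₂−λ) = 1/(30.72−9.56) = 0.04726 hr
W_total = W₁ + W₂ = 0.04993 + 0.04726 = 0.09718 hr

Final: 0.09718 hr


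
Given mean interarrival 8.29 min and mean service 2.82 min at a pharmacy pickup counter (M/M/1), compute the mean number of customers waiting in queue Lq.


λ = 60/8.29 = 7.2376 /hr
μ = 60/2.82 = 21.2766 /hr
ρ = λ/μ = 7.2376/21.2766 = 0.3402
Lq = ρ²/(1−ρ) = 0.1157/0.6598 = 0.1754

Final: 0.1754


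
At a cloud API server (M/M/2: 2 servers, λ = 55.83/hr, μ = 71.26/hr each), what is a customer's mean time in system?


a = 0.7835; ρ = 0.3917; P₀ = 0.437056
Lq = P₀·a^c·ρ/(c!(1−ρ)²) = 0.14202
Wq = Lq/λ = 0.14202/55.83 = 0.002544 hr
W = Wq + 1/μ = 0.002544 + 0.01403 = 0.01658 hr

Final: 0.01658 hr


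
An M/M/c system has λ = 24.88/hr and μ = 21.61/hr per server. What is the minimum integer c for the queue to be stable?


Stability requires cμ > λ ⇔ c > λ/μ.
λ/μ = 24.88/21.61 = 1.1513
Minimum integer c = ⌊1.1513⌋ + 1 = 2
Check: 2·21.61 = 43.22 > 24.88, while 1·21.61 = 21.61 ≤ 24.88

Final: 2 servers


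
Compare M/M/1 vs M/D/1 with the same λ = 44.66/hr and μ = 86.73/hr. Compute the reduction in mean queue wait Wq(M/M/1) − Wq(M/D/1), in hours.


ρ = 44.66/86.73 = 0.5149
Wq(M/M/1) = ρ/(μ−λ) = 0.5149/42.07 = 0.01224 hr
Wq(M/D/1) = ρ/(2(μ−λ)) = 0.006120 hr
Savings = 0.01224 − 0.006120 = 0.006120 hr

Final: 0.006120 hr


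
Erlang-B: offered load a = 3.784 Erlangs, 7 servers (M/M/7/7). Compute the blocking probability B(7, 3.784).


B(c,a) = (a^c/c!) / Σ_{k=0}^{c} a^k/k!
a^7/7! = 2.204080
Σ terms (k=0..7): 1.00000 + 3.78400 + 7.15933 + 9.03030 + 8.54266 + 6.46509 + 4.07732 + 2.20408 = 42.262772
B = 2.204080/42.262772 = 0.052152

Final: 0.052152


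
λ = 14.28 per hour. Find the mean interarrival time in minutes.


Mean interarrival time = 1/λ = 1/14.28 hour = 0.07003 hour
In minutes: 0.07003 × 60 = 4.2017 min

Final: 4.2017 min


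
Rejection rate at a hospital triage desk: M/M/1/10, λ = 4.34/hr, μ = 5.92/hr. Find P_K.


ρ = λ/μ = 4.34/5.92 = 0.7331
P_K = (1−ρ)ρ^K/(1−ρ^(K+1)) = (0.2669·0.044842)/(1 − 0.032874)
= 0.011968/0.967126 = 0.012375

Final: 0.012375


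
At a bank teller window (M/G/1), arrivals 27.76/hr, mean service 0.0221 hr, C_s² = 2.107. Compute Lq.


ρ = λ·E[S] = 27.76·0.0221 = 0.6135
Lq = ρ²(1+C_s²)/(2(1−ρ)) = 0.3764·(1+2.107)/(2·0.3865)
= 0.3764·3.1070/0.7730 = 1.51280

Final: 1.51280


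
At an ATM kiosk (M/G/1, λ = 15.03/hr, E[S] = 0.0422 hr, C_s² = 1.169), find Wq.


ρ = λ·E[S] = 15.03·0.0422 = 0.6343
E[S²] = E[S]²(1+C_s²) = 0.0422²·(1+1.169) = 0.003863
Wq = λ·E[S²]/(2(1−ρ)) = 15.03·0.003863/(2·0.3657) = 0.07937 hr

Final: 0.07937 hr


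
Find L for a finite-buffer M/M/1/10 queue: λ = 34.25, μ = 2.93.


ρ = 34.25/2.93 = 11.6894
L = ρ[1 − (K+1)ρ^K + Kρ^(K+1)] / [(1−ρ)(1−ρ^(K+1))]
Numerator: 11.6894·(1 − 11·47635371301.382805 + 10·556829852243.126587) = 58965050599149.875000
Denominator: (-10.6894)·(-556829852242.126587) = 5952188045127.442383
L = 58965050599149.875000/5952188045127.442383 = 9.9064

Final: 9.9064


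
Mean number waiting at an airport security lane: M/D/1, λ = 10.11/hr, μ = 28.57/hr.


ρ = 10.11/28.57 = 0.3539
M/D/1: Lq = ρ²/(2(1−ρ)) = 0.1252/(2·0.6461) = 0.09690

Final: 0.09690


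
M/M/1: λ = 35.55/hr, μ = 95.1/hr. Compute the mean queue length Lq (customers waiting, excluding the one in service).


ρ = 35.55/95.1 = 0.3738
Lq = ρ²/(1−ρ) = 0.1397/0.6262 = 0.2232

Final: 0.2232


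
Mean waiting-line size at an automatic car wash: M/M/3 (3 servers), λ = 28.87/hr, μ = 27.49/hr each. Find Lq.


a = λ/μ = 1.0502; ρ = a/3 = 0.3501
P₀ = 0.344984
Lq = P₀·a^c·ρ / (c!·(1−ρ)²) = 0.344984·1.15829·0.3501/(6·0.42241)
= 0.05519

Final: 0.05519


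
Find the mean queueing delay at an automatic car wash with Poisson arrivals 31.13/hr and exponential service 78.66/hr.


ρ = 31.13/78.66 = 0.3958
Wq = ρ/(μ−λ) = 0.3958/(78.66 − 31.13) = 0.3958/47.53 = 0.008326 hr

Final: 0.008326 hr


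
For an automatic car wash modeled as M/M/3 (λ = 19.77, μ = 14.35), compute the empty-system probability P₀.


a = λ/μ = 19.77/14.35 = 1.3777; ρ = a/c = 0.4592
Σ_{k=0}^{2} a^k/k! (terms k=0..2) = 1.00000 + 1.37770 + 0.94903 = 3.32673
Tail: a^3/(3!(1−ρ)) = 2.61496/(6·0.5408) = 0.80594
P₀ = 1/(3.32673 + 0.80594) = 1/4.13267 = 0.241974

Final: 0.241974


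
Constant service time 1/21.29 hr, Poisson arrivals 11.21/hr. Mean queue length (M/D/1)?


ρ = 11.21/21.29 = 0.5265
M/D/1: Lq = ρ²/(2(1−ρ)) = 0.2772/(2·0.4735) = 0.29278

Final: 0.29278


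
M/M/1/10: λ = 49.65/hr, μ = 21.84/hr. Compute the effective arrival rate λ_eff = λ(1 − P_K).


ρ = 2.2734; P_K = (1−ρ)ρ^10/(1−ρ^11) = 0.560188
λ_eff = λ(1 − P_K) = 49.65·(1 − 0.560188) = 49.65·0.439812 = 21.8367 /hr

Final: 21.8367 /hr


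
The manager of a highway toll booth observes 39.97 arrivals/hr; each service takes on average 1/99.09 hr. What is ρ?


ρ = λ/μ = 39.97/99.09 = 0.4034

Final: 0.4034


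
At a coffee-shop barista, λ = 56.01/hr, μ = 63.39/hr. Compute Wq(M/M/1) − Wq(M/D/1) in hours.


ρ = 56.01/63.39 = 0.8836
Wq(M/M/1) = ρ/(μ−λ) = 0.8836/7.38 = 0.11973 hr
Wq(M/D/1) = ρ/(2(μ−λ)) = 0.05986 hr
Savings = 0.11973 − 0.05986 = 0.05986 hr

Final: 0.05986 hr


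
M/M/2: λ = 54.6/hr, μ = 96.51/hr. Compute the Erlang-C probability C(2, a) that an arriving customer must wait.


a = λ/μ = 0.5657; ρ = a/2 = 0.2829
P₀ = 0.559002 (from M/M/c formula)
C(c,a) = [a^c/(c!(1−ρ))]·P₀ = [0.32007/(2·0.7171)]·0.559002
= 0.22316·0.559002 = 0.124746

Final: 0.124746


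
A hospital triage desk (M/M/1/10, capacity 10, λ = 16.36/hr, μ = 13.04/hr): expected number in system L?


ρ = 16.36/13.04 = 1.2546
L = ρ[1 − (K+1)ρ^K + Kρ^(K+1)] / [(1−ρ)(1−ρ^(K+1))]
Numerator: 1.2546·(1 − 11·9.661779 + 10·12.121679) = 19.994866
Denominator: (-0.2546)·(-11.121679) = 2.831593
L = 19.994866/2.831593 = 7.0613

Final: 7.0613


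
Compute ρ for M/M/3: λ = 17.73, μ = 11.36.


ρ = λ/(cμ) = 17.73/(3·11.36) = 17.73/34.08 = 0.5202

Final: 0.5202


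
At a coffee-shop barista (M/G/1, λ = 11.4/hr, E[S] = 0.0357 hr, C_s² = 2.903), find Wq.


ρ = λ·E[S] = 11.4·0.0357 = 0.4070
E[S²] = E[S]²(1+C_s²) = 0.0357²·(1+2.903) = 0.004974
Wq = λ·E[S²]/(2(1−ρ)) = 11.4·0.004974/(2·0.5930) = 0.04781 hr

Final: 0.04781 hr


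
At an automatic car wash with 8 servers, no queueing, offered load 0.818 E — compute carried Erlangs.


B(8,0.818) = 0.000002194 (Erlang-B)
Carried load = a(1 − B) = 0.818·(1 − 0.000002194) = 0.818·0.999998 = 0.8180 E

Final: 0.8180 Erlangs


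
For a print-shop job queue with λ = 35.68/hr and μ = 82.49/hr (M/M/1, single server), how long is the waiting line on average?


ρ = 35.68/82.49 = 0.4325
Lq = ρ²/(1−ρ) = 0.1871/0.5675 = 0.3297

Final: 0.3297


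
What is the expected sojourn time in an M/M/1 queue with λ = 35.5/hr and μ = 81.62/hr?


W = 1/(μ−λ) = 1/(81.62 − 35.5) = 1/46.12 = 0.02168 hr

Final: 0.02168 hr


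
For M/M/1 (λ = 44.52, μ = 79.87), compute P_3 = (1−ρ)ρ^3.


ρ = 44.52/79.87 = 0.5574
P_n = (1−ρ)·ρ^n = (1 − 0.5574)·0.5574^3 = 0.4426·0.173187 = 0.076651

Final: 0.076651


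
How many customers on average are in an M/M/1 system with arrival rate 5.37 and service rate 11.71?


ρ = λ/μ = 5.37/11.71 = 0.4586
L = ρ/(1−ρ) = 0.4586/(1 − 0.4586) = 0.4586/0.5414 = 0.8470

Final: 0.8470


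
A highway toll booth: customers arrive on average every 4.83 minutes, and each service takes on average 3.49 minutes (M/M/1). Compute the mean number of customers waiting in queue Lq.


λ = 60/4.83 = 12.4224 /hr
μ = 60/3.49 = 17.1920 /hr
ρ = λ/μ = 12.4224/17.1920 = 0.7226
Lq = ρ²/(1−ρ) = 0.5221/0.2774 = 1.8819

Final: 1.8819


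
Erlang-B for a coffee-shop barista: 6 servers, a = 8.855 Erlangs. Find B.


B(c,a) = (a^c/c!) / Σ_{k=0}^{c} a^k/k!
a^6/6! = 669.574486
Σ terms (k=0..6): 1.00000 + 8.85500 + 39.20551 + 115.72160 + 256.17870 + 453.69248 + 669.57449 = 1544.227786
B = 669.574486/1544.227786 = 0.433598

Final: 0.433598


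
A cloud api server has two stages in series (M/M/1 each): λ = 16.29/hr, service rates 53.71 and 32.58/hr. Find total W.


Each node sees arrival rate λ = 16.29/hr (tandem ⇒ throughput preserved).
W₁ = 1/(μ₁−λ) = 1/(53.71−16.29) = 0.02672 hr
W₂ = 1/(μ₂−λ) = 1/(32.58−16.29) = 0.06139 hr
W_total = W₁ + W₂ = 0.02672 + 0.06139 = 0.08811 hr

Final: 0.08811 hr


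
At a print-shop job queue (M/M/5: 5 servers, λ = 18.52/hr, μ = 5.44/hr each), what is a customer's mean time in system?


a = 3.4044; ρ = 0.6809; P₀ = 0.029142
Lq = P₀·a^c·ρ/(c!(1−ρ)²) = 0.74254
Wq = Lq/λ = 0.74254/18.52 = 0.04009 hr
W = Wq + 1/μ = 0.04009 + 0.18382 = 0.22392 hr

Final: 0.22392 hr


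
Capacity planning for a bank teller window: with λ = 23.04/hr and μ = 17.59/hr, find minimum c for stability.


Stability requires cμ > λ ⇔ c > λ/μ.
λ/μ = 23.04/17.59 = 1.3098
Minimum integer c = ⌊1.3098⌋ + 1 = 2
Check: 2·17.59 = 35.18 > 23.04, while 1·17.59 = 17.59 ≤ 23.04

Final: 2 servers


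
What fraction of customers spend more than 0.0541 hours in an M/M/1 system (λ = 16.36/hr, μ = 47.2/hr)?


W ~ Exponential(μ−λ) for M/M/1.
μ − λ = 47.2 − 16.36 = 30.8400
P(W > t) = e^{−(μ−λ)t} = e^{−1.6684} = 0.188540

Final: 0.188540


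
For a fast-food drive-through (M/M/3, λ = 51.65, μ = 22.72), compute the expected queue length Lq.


a = λ/μ = 2.2733; ρ = a/3 = 0.7578
P₀ = 0.071730
Lq = P₀·a^c·ρ / (c!·(1−ρ)²) = 0.071730·11.74860·0.7578/(6·0.05867)
= 1.81402

Final: 1.81402


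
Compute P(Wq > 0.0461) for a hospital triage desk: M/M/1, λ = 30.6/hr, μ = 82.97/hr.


ρ = 30.6/82.97 = 0.3688
P(Wq > t) = ρ·e^{−(μ−λ)t} = 0.3688·e^{−2.4143}
= 0.3688·0.089434 = 0.032984

Final: 0.032984


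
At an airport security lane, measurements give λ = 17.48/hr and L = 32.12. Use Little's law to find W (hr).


W = L/λ = 32.12/17.48 = 1.8375 hr

Final: 1.8375 hr


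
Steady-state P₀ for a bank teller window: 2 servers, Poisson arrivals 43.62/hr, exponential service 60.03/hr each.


a = λ/μ = 43.62/60.03 = 0.7266; ρ = a/c = 0.3633
Σ_{k=0}^{1} a^k/k! (terms k=0..1) = 1.00000 + 0.72664 = 1.72664
Tail: a^2/(2!(1−ρ)) = 0.52800/(2·0.6367) = 0.41465
P₀ = 1/(1.72664 + 0.41465) = 1/2.14129 = 0.467009

Final: 0.467009


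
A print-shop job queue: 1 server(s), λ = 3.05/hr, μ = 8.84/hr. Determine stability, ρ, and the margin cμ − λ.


Total capacity cμ = 1·8.84 = 8.84/hr
ρ = λ/(cμ) = 3.05/8.84 = 0.3450
Stable ⇔ ρ < 1: YES
Spare capacity = cμ − λ = 8.84 − 3.05 = 5.79/hr

Final: ρ = 0.3450; stable; margin = 5.79/hr


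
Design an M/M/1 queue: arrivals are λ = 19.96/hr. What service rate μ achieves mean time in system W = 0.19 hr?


W = 1/(μ−λ) ⇒ μ − λ = 1/W = 1/0.19 = 5.2632
μ = λ + 1/W = 19.96 + 5.2632 = 25.2232 per hr

Final: 25.2232 /hr


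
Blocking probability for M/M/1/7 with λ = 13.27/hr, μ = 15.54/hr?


ρ = λ/μ = 13.27/15.54 = 0.8539
P_K = (1−ρ)ρ^K/(1−ρ^(K+1)) = (0.1461·0.331085)/(1 − 0.282722)
= 0.048363/0.717278 = 0.067426

Final: 0.067426


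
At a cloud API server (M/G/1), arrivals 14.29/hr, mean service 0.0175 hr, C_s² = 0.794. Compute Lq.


ρ = λ·E[S] = 14.29·0.0175 = 0.2501
Lq = ρ²(1+C_s²)/(2(1−ρ)) = 0.06254·(1+0.794)/(2·0.7499)
= 0.06254·1.7940/1.4998 = 0.07480

Final: 0.07480


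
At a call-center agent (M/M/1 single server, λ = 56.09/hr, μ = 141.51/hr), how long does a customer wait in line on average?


ρ = 56.09/141.51 = 0.3964
Wq = ρ/(μ−λ) = 0.3964/(141.51 − 56.09) = 0.3964/85.42 = 0.004640 hr

Final: 0.004640 hr


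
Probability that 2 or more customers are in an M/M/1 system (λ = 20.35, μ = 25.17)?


ρ = 20.35/25.17 = 0.8085
P(N ≥ n) = ρ^n = 0.8085^2 = 0.653676

Final: 0.653676


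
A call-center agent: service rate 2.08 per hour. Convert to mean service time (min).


Mean service time = 1/μ = 1/2.08 hour = 0.48077 hour
In minutes: 0.48077 × 60 = 28.8462 min

Final: 28.8462 min


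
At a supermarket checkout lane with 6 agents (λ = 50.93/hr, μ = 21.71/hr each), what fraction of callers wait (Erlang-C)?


a = λ/μ = 2.3459; ρ = a/6 = 0.3910
P₀ = 0.095388 (from M/M/c formula)
C(c,a) = [a^c/(c!(1−ρ))]·P₀ = [166.67986/(720·0.6090)]·0.095388
= 0.38012·0.095388 = 0.036259

Final: 0.036259


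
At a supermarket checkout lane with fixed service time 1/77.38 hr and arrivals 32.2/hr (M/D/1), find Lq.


ρ = 32.2/77.38 = 0.4161
M/D/1: Lq = ρ²/(2(1−ρ)) = 0.1732/(2·0.5839) = 0.14829

Final: 0.14829


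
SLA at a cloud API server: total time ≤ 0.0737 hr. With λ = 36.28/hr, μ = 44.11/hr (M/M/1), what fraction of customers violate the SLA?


W ~ Exponential(μ−λ) for M/M/1.
μ − λ = 44.11 − 36.28 = 7.8300
P(W > t) = e^{−(μ−λ)t} = e^{−0.5771} = 0.561541

Final: 0.561541


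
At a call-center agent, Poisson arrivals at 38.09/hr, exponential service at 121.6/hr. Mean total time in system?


W = 1/(μ−λ) = 1/(121.6 − 38.09) = 1/83.51 = 0.01197 hr

Final: 0.01197 hr


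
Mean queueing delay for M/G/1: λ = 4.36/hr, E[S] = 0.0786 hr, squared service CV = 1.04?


ρ = λ·E[S] = 4.36·0.0786 = 0.3427
E[S²] = E[S]²(1+C_s²) = 0.0786²·(1+1.04) = 0.012603
Wq = λ·E[S²]/(2(1−ρ)) = 4.36·0.012603/(2·0.6573) = 0.04180 hr

Final: 0.04180 hr


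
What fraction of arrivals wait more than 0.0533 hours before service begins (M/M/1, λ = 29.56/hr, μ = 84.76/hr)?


ρ = 29.56/84.76 = 0.3487
P(Wq > t) = ρ·e^{−(μ−λ)t} = 0.3487·e^{−2.9422}
= 0.3487·0.052752 = 0.018397

Final: 0.018397


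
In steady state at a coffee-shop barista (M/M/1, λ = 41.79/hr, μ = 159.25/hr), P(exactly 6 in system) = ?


ρ = 41.79/159.25 = 0.2624
P_n = (1−ρ)·ρ^n = (1 − 0.2624)·0.2624^6 = 0.7376·0.0003266 = 0.0002409

Final: 0.0002409


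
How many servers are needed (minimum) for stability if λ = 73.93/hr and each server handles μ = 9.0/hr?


Stability requires cμ > λ ⇔ c > λ/μ.
λ/μ = 73.93/9.0 = 8.2144
Minimum integer c = ⌊8.2144⌋ + 1 = 9
Check: 9·9.0 = 81.00 > 73.93, while 8·9.0 = 72.00 ≤ 73.93

Final: 9 servers


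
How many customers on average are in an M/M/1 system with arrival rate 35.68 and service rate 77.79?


ρ = λ/μ = 35.68/77.79 = 0.4587
L = ρ/(1−ρ) = 0.4587/(1 − 0.4587) = 0.4587/0.5413 = 0.8473

Final: 0.8473


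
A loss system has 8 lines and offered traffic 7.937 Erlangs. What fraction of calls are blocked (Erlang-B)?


B(c,a) = (a^c/c!) / Σ_{k=0}^{c} a^k/k!
a^8/8! = 390.598453
Σ terms (k=0..8): 1.00000 + 7.93700 + 31.49798 + 83.33317 + 165.35384 + 262.48268 + 347.22084 + 393.69883 + 390.59845 = 1683.122799
B = 390.598453/1683.122799 = 0.232068

Final: 0.232068


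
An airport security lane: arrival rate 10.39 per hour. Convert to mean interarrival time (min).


Mean interarrival time = 1/λ = 1/10.39 hour = 0.09625 hour
In minutes: 0.09625 × 60 = 5.7748 min

Final: 5.7748 min


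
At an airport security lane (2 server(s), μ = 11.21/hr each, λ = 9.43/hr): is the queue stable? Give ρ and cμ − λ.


Total capacity cμ = 2·11.21 = 22.42/hr
ρ = λ/(cμ) = 9.43/22.42 = 0.4206
Stable ⇔ ρ < 1: YES
Spare capacity = cμ − λ = 22.42 − 9.43 = 12.99/hr

Final: ρ = 0.4206; stable; margin = 12.99/hr


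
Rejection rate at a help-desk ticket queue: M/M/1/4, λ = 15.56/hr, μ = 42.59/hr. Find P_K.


ρ = λ/μ = 15.56/42.59 = 0.3653
P_K = (1−ρ)ρ^K/(1−ρ^(K+1)) = (0.6347·0.017816)/(1 − 0.006509)
= 0.011307/0.993491 = 0.011381

Final: 0.011381


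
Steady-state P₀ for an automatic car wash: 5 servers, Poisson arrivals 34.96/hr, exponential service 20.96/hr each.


a = λ/μ = 34.96/20.96 = 1.6679; ρ = a/c = 0.3336
Σ_{k=0}^{4} a^k/k! (terms k=0..4) = 1.00000 + 1.66794 + 1.39101 + 0.77337 + 0.32248 = 5.15481
Tail: a^5/(5!(1−ρ)) = 12.90924/(120·0.6664) = 0.16143
P₀ = 1/(5.15481 + 0.16143) = 1/5.31623 = 0.188103

Final: 0.188103


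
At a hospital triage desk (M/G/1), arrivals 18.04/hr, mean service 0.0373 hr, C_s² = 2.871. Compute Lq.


ρ = λ·E[S] = 18.04·0.0373 = 0.6729
Lq = ρ²(1+C_s²)/(2(1−ρ)) = 0.4528·(1+2.871)/(2·0.3271)
= 0.4528·3.8710/0.6542 = 2.67912

Final: 2.67912


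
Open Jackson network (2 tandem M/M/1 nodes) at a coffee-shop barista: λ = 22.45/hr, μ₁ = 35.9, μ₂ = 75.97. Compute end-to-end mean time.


Each node sees arrival rate λ = 22.45/hr (tandem ⇒ throughput preserved).
W₁ = 1/(μ₁−λ) = 1/(35.9−22.45) = 0.07435 hr
W₂ = 1/(μ₂−λ) = 1/(75.97−22.45) = 0.01868 hr
W_total = W₁ + W₂ = 0.07435 + 0.01868 = 0.09303 hr

Final: 0.09303 hr


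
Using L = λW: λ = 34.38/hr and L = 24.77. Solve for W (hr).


W = L/λ = 24.77/34.38 = 0.7205 hr

Final: 0.7205 hr


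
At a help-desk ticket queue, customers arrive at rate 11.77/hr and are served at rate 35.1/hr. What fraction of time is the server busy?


ρ = λ/μ = 11.77/35.1 = 0.3353

Final: 0.3353


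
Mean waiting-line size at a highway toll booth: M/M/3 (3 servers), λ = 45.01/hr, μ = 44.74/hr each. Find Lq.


a = λ/μ = 1.0060; ρ = a/3 = 0.3353
P₀ = 0.361348
Lq = P₀·a^c·ρ / (c!·(1−ρ)²) = 0.361348·1.01821·0.3353/(6·0.44177)
= 0.04655

Final: 0.04655


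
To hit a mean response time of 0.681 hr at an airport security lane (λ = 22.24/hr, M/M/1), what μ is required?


W = 1/(μ−λ) ⇒ μ − λ = 1/W = 1/0.681 = 1.4684
μ = λ + 1/W = 22.24 + 1.4684 = 23.7084 per hr

Final: 23.7084 /hr


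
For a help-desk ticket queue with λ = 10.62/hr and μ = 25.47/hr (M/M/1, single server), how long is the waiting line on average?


ρ = 10.62/25.47 = 0.4170
Lq = ρ²/(1−ρ) = 0.1739/0.5830 = 0.2982

Final: 0.2982


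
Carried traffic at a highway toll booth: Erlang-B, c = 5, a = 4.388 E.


B(5,4.388) = 0.233330 (Erlang-B)
Carried load = a(1 − B) = 4.388·(1 − 0.233330) = 4.388·0.766670 = 3.3641 E

Final: 3.3641 Erlangs


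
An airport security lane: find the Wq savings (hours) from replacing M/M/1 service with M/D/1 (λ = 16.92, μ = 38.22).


ρ = 16.92/38.22 = 0.4427
Wq(M/M/1) = ρ/(μ−λ) = 0.4427/21.30 = 0.02078 hr
Wq(M/D/1) = ρ/(2(μ−λ)) = 0.01039 hr
Savings = 0.02078 − 0.01039 = 0.01039 hr

Final: 0.01039 hr


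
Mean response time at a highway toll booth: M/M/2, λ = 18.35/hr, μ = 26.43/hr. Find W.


a = 0.6943; ρ = 0.3471; P₀ = 0.484623
Lq = P₀·a^c·ρ/(c!(1−ρ)²) = 0.09513
Wq = Lq/λ = 0.09513/18.35 = 0.005184 hr
W = Wq + 1/μ = 0.005184 + 0.03784 = 0.04302 hr

Final: 0.04302 hr


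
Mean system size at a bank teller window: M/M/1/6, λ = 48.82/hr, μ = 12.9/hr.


ρ = 48.82/12.9 = 3.7845
L = ρ[1 − (K+1)ρ^K + Kρ^(K+1)] / [(1−ρ)(1−ρ^(K+1))]
Numerator: 3.7845·(1 − 7·2937.976980 + 6·11118.762495) = 174645.928427
Denominator: (-2.7845)·(-11117.762495) = 30957.366575
L = 174645.928427/30957.366575 = 5.6415

Final: 5.6415


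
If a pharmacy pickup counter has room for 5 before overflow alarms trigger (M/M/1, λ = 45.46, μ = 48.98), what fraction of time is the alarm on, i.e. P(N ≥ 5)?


ρ = 45.46/48.98 = 0.9281
P(N ≥ n) = ρ^n = 0.9281^5 = 0.688737

Final: 0.688737


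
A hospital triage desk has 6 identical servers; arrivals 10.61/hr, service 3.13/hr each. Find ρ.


ρ = λ/(cμ) = 10.61/(6·3.13) = 10.61/18.78 = 0.5650

Final: 0.5650


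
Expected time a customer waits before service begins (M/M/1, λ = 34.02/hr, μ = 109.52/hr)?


ρ = 34.02/109.52 = 0.3106
Wq = ρ/(μ−λ) = 0.3106/(109.52 − 34.02) = 0.3106/75.50 = 0.004114 hr

Final: 0.004114 hr


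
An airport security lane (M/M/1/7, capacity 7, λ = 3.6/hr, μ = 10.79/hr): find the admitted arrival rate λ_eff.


ρ = 0.3336; P_K = (1−ρ)ρ^7/(1−ρ^8) = 0.0003067
λ_eff = λ(1 − P_K) = 3.6·(1 − 0.0003067) = 3.6·0.999693 = 3.5989 /hr

Final: 3.5989 /hr


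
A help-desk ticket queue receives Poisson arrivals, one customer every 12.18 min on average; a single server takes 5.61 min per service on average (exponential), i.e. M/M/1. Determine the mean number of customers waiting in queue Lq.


λ = 60/12.18 = 4.9261 /hr
μ = 60/5.61 = 10.6952 /hr
ρ = λ/μ = 4.9261/10.6952 = 0.4606
Lq = ρ²/(1−ρ) = 0.2121/0.5394 = 0.3933

Final: 0.3933


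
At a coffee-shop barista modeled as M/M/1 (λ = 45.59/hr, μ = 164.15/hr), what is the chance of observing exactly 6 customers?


ρ = 45.59/164.15 = 0.2777
P_n = (1−ρ)·ρ^n = (1 − 0.2777)·0.2777^6 = 0.7223·0.0004590 = 0.0003315

Final: 0.0003315


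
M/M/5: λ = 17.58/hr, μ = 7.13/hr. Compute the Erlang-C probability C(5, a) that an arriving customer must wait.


a = λ/μ = 2.4656; ρ = a/5 = 0.4931
P₀ = 0.083045 (from M/M/c formula)
C(c,a) = [a^c/(c!(1−ρ))]·P₀ = [91.12692/(120·0.5069)]·0.083045
= 1.49819·0.083045 = 0.124417

Final: 0.124417


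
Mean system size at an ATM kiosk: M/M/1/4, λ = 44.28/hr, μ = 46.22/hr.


ρ = 44.28/46.22 = 0.9580
L = ρ[1 − (K+1)ρ^K + Kρ^(K+1)] / [(1−ρ)(1−ρ^(K+1))]
Numerator: 0.9580·(1 − 5·0.842385 + 4·0.807028) = 0.015505
Denominator: (0.04197)·(0.192972) = 0.008100
L = 0.015505/0.008100 = 1.9143

Final: 1.9143


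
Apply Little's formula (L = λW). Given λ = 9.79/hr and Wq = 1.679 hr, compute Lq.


Lq = λWq = 9.79·1.679 = 16.4374

Final: 16.4374


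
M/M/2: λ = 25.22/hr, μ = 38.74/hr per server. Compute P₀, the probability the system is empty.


a = λ/μ = 25.22/38.74 = 0.6510; ρ = a/c = 0.3255
Σ_{k=0}^{1} a^k/k! (terms k=0..1) = 1.00000 + 0.65101 = 1.65101
Tail: a^2/(2!(1−ρ)) = 0.42381/(2·0.6745) = 0.31417
P₀ = 1/(1.65101 + 0.31417) = 1/1.96517 = 0.508861

Final: 0.508861


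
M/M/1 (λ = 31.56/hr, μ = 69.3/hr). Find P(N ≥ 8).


ρ = 31.56/69.3 = 0.4554
P(N ≥ n) = ρ^n = 0.4554^8 = 0.001850

Final: 0.001850


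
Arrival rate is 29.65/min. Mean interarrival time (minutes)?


Mean interarrival time = 1/λ = 1/29.65 minute = 0.03373 minute
In minutes: 0.03373 × 1 = 0.03373 min

Final: 0.03373 min


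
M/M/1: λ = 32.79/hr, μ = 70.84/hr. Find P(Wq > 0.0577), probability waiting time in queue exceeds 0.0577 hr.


ρ = 32.79/70.84 = 0.4629
P(Wq > t) = ρ·e^{−(μ−λ)t} = 0.4629·e^{−2.1955}
= 0.4629·0.111305 = 0.051520

Final: 0.051520


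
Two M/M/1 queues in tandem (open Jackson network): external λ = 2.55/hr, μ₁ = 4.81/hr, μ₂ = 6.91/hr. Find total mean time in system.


Each node sees arrival rate λ = 2.55/hr (tandem ⇒ throughput preserved).
W₁ = 1/(μ₁−λ) = 1/(4.81−2.55) = 0.44248 hr
W₂ = 1/(μ₂−λ) = 1/(6.91−2.55) = 0.22936 hr
W_total = W₁ + W₂ = 0.44248 + 0.22936 = 0.67184 hr

Final: 0.67184 hr


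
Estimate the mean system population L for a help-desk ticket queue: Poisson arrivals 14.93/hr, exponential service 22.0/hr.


ρ = λ/μ = 14.93/22.0 = 0.6786
L = ρ/(1−ρ) = 0.6786/(1 − 0.6786) = 0.6786/0.3214 = 2.1117

Final: 2.1117


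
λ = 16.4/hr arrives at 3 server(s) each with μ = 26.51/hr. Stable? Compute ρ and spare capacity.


Total capacity cμ = 3·26.51 = 79.53/hr
ρ = λ/(cμ) = 16.4/79.53 = 0.2062
Stable ⇔ ρ < 1: YES
Spare capacity = cμ − λ = 79.53 − 16.4 = 63.13/hr

Final: ρ = 0.2062; stable; margin = 63.13/hr


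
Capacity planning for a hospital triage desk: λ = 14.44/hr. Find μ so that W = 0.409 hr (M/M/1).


W = 1/(μ−λ) ⇒ μ − λ = 1/W = 1/0.409 = 2.4450
μ = λ + 1/W = 14.44 + 2.4450 = 16.8850 per hr

Final: 16.8850 /hr


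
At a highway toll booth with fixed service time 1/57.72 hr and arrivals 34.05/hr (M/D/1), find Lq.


ρ = 34.05/57.72 = 0.5899
M/D/1: Lq = ρ²/(2(1−ρ)) = 0.3480/(2·0.4101) = 0.42431

Final: 0.42431


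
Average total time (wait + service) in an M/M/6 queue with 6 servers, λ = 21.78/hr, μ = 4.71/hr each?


a = 4.6242; ρ = 0.7707; P₀ = 0.007771
Lq = P₀·a^c·ρ/(c!(1−ρ)²) = 1.54676
Wq = Lq/λ = 1.54676/21.78 = 0.07102 hr
W = Wq + 1/μ = 0.07102 + 0.21231 = 0.28333 hr

Final: 0.28333 hr


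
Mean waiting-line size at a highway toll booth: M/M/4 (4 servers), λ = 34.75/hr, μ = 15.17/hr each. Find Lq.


a = λ/μ = 2.2907; ρ = a/4 = 0.5727
P₀ = 0.094317
Lq = P₀·a^c·ρ / (c!·(1−ρ)²) = 0.094317·27.53448·0.5727/(24·0.18261)
= 0.33935

Final: 0.33935


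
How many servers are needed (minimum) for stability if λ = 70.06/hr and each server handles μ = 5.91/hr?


Stability requires cμ > λ ⇔ c > λ/μ.
λ/μ = 70.06/5.91 = 11.8545
Minimum integer c = ⌊11.8545⌋ + 1 = 12
Check: 12·5.91 = 70.92 > 70.06, while 11·5.91 = 65.01 ≤ 70.06

Final: 12 servers


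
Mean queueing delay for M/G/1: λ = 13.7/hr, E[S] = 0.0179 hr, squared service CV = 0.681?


ρ = λ·E[S] = 13.7·0.0179 = 0.2452
E[S²] = E[S]²(1+C_s²) = 0.0179²·(1+0.681) = 0.0005386
Wq = λ·E[S²]/(2(1−ρ)) = 13.7·0.0005386/(2·0.7548) = 0.004888 hr

Final: 0.004888 hr


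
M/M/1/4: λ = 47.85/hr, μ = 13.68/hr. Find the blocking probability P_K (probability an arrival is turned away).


ρ = λ/μ = 47.85/13.68 = 3.4978
P_K = (1−ρ)ρ^K/(1−ρ^(K+1)) = (-2.4978·149.686757)/(1 − 523.575388)
= -373.888632/-522.575388 = 0.715473

Final: 0.715473


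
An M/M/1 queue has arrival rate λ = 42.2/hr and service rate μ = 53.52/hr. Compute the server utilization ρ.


ρ = λ/μ = 42.2/53.52 = 0.7885

Final: 0.7885


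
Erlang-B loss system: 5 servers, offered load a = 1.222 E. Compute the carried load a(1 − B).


B(5,1.222) = 0.006702 (Erlang-B)
Carried load = a(1 − B) = 1.222·(1 − 0.006702) = 1.222·0.993298 = 1.2138 E

Final: 1.2138 Erlangs


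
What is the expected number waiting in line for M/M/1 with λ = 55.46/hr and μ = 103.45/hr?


ρ = 55.46/103.45 = 0.5361
Lq = ρ²/(1−ρ) = 0.2874/0.4639 = 0.6196

Final: 0.6196


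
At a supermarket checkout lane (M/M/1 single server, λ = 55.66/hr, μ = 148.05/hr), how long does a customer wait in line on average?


ρ = 55.66/148.05 = 0.3760
Wq = ρ/(μ−λ) = 0.3760/(148.05 − 55.66) = 0.3760/92.39 = 0.004069 hr

Final: 0.004069 hr


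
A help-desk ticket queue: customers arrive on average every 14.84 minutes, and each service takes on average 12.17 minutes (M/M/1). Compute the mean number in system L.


λ = 60/14.84 = 4.0431 /hr
μ = 60/12.17 = 4.9302 /hr
ρ = λ/μ = 4.0431/4.9302 = 0.8201
L = ρ/(1−ρ) = 0.8201/0.1799 = 4.5581

Final: 4.5581


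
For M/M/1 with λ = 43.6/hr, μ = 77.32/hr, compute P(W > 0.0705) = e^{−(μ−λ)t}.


W ~ Exponential(μ−λ) for M/M/1.
μ − λ = 77.32 − 43.6 = 33.7200
P(W > t) = e^{−(μ−λ)t} = e^{−2.3773} = 0.092805

Final: 0.092805


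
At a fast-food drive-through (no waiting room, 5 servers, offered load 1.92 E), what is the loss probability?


B(c,a) = (a^c/c!) / Σ_{k=0}^{c} a^k/k!
a^5/5! = 0.217433
Σ terms (k=0..5): 1.00000 + 1.92000 + 1.84320 + 1.17965 + 0.56623 + 0.21743 = 6.726512
B = 0.217433/6.726512 = 0.032325

Final: 0.032325


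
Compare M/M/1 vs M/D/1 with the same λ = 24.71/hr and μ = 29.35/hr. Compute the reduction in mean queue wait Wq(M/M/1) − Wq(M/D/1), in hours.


ρ = 24.71/29.35 = 0.8419
Wq(M/M/1) = ρ/(μ−λ) = 0.8419/4.64 = 0.18145 hr
Wq(M/D/1) = ρ/(2(μ−λ)) = 0.09072 hr
Savings = 0.18145 − 0.09072 = 0.09072 hr

Final: 0.09072 hr


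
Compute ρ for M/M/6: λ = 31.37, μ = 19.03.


ρ = λ/(cμ) = 31.37/(6·19.03) = 31.37/114.18 = 0.2747

Final: 0.2747


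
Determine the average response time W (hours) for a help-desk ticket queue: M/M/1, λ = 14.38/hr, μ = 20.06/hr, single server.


W = 1/(μ−λ) = 1/(20.06 − 14.38) = 1/5.68 = 0.1761 hr

Final: 0.1761 hr


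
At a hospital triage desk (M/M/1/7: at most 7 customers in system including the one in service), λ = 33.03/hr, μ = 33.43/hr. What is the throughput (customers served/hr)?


ρ = 0.9880; P_K = (1−ρ)ρ^7/(1−ρ^8) = 0.119797
λ_eff = λ(1 − P_K) = 33.03·(1 − 0.119797) = 33.03·0.880203 = 29.0731 /hr

Final: 29.0731 /hr


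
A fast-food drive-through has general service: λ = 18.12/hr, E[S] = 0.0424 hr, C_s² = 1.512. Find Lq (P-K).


ρ = λ·E[S] = 18.12·0.0424 = 0.7683
Lq = ρ²(1+C_s²)/(2(1−ρ)) = 0.5903·(1+1.512)/(2·0.2317)
= 0.5903·2.5120/0.4634 = 3.19955

Final: 3.19955


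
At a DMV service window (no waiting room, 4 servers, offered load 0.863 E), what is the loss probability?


B(c,a) = (a^c/c!) / Σ_{k=0}^{c} a^k/k!
a^4/4! = 0.023112
Σ terms (k=0..4): 1.00000 + 0.86300 + 0.37238 + 0.10712 + 0.02311 = 2.365619
B = 0.023112/2.365619 = 0.009770

Final: 0.009770


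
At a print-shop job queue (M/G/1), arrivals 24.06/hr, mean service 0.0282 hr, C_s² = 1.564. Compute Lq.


ρ = λ·E[S] = 24.06·0.0282 = 0.6785
Lq = ρ²(1+C_s²)/(2(1−ρ)) = 0.4604·(1+1.564)/(2·0.3215)
= 0.4604·2.5640/0.6430 = 1.83563

Final: 1.83563


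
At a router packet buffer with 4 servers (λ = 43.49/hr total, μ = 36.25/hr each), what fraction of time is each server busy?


ρ = λ/(cμ) = 43.49/(4·36.25) = 43.49/145.00 = 0.2999

Final: 0.2999


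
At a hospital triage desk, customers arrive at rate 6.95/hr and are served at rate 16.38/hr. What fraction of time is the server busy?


ρ = λ/μ = 6.95/16.38 = 0.4243

Final: 0.4243


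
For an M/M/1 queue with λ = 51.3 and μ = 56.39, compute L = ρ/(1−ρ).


ρ = λ/μ = 51.3/56.39 = 0.9097
L = ρ/(1−ρ) = 0.9097/(1 − 0.9097) = 0.9097/0.09026 = 10.0786

Final: 10.0786


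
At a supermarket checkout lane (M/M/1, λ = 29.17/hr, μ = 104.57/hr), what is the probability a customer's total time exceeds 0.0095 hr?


W ~ Exponential(μ−λ) for M/M/1.
μ − λ = 104.57 − 29.17 = 75.4000
P(W > t) = e^{−(μ−λ)t} = e^{−0.7163} = 0.488557

Final: 0.488557


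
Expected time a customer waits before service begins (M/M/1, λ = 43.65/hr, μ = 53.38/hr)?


ρ = 43.65/53.38 = 0.8177
Wq = ρ/(μ−λ) = 0.8177/(53.38 − 43.65) = 0.8177/9.73 = 0.08404 hr

Final: 0.08404 hr
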